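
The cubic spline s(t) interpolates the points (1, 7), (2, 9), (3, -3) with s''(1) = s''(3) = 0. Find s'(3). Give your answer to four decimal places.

Let M_i = s''(x_i). Step sizes h_i = 1, 1; slopes of the chords Δ_i = (y_(i+1) - y_i)/h_i = 2, -12.
  1·M_0 + 4·M_1 + 1·M_2 = 6(Δ_1 - Δ_0) = -84
Natural end conditions: M_0 = M_2 = 0.
Solving the tridiagonal system: M_0 = 0, M_1 = -21, M_2 = 0.
On [2, 3], s'(t) = b_1 + 2c_1·(t - 2) + 3d_1·(t - 2)² with b_1 = Δ_1 - h_1(2M_1 + M_2)/6 = -5, c_1 = M_1/2 = -21/2, d_1 = (M_2 - M_1)/(6h_1) = 7/2. So s'(3) = -31/2.

-15.5000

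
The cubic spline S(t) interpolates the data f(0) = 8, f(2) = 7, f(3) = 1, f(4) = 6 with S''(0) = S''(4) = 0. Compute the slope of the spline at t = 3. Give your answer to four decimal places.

Put m_i = S'' at the i-th knot. Here h = (2, 1, 1) and Δ = (-1/2, -6, 5), so the interior equations h_(i-1)·m_(i-1) + 2(h_(i-1)+h_i)·m_i + h_i·m_(i+1) = 6(Δ_i − Δ_(i-1)) read
  2·m_0 + 6·m_1 + 1·m_2 = 6(Δ_1 - Δ_0) = -33
  1·m_1 + 4·m_2 + 1·m_3 = 6(Δ_2 - Δ_1) = 66
Natural end conditions: m_0 = m_3 = 0.
Hence m_0 = 0, m_1 = -198/23, m_2 = 429/23, m_3 = 0.
On [3, 4], S'(t) = b_2 + 2c_2·(t - 3) + 3d_2·(t - 3)² with b_2 = Δ_2 - h_2(2m_2 + m_3)/6 = -28/23, c_2 = m_2/2 = 429/46, d_2 = (m_3 - m_2)/(6h_2) = -143/46. So S'(3) = -28/23.

-1.2174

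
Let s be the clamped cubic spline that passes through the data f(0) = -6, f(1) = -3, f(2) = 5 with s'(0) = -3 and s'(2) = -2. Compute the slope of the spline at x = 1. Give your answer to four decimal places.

Put σ_i = s'' at the i-th knot. Here h = (1, 1) and Δ = (3, 8), so the interior equations h_(i-1)·σ_(i-1) + 2(h_(i-1)+h_i)·σ_i + h_i·σ_(i+1) = 6(Δ_i − Δ_(i-1)) read
  1·σ_0 + 4·σ_1 + 1·σ_2 = 6(Δ_1 - Δ_0) = 30
Clamped end conditions give two more equations: 2h_0·σ_0 + h_0·σ_1 = 6(Δ_0 - s'(0)) = 36 and h_1·σ_1 + 2h_1·σ_2 = 6(s'(2) - Δ_1) = -60.
Hence σ_0 = 11, σ_1 = 14, σ_2 = -37.
On [1, 2], s'(x) = b_1 + 2c_1·(x - 1) + 3d_1·(x - 1)² with b_1 = Δ_1 - h_1(2σ_1 + σ_2)/6 = 19/2, c_1 = σ_1/2 = 7, d_1 = (σ_2 - σ_1)/(6h_1) = -17/2. So s'(1) = 19/2.

9.5000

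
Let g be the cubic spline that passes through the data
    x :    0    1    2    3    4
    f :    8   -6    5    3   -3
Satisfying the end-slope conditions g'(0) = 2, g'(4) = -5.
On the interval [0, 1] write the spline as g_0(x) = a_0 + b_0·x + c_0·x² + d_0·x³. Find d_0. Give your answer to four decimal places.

24.7857

Write m_i for g''(x_i). With h_i = 1, 1, 1, 1 and divided differences Δ_i = -14, 11, -2, -6, the continuity of g' gives the tridiagonal system
  1·m_0 + 4·m_1 + 1·m_2 = 6(Δ_1 - Δ_0) = 150
  1·m_1 + 4·m_2 + 1·m_3 = 6(Δ_2 - Δ_1) = -78
  1·m_2 + 4·m_3 + 1·m_4 = 6(Δ_3 - Δ_2) = -24
Clamped end conditions give two more equations: 2h_0·m_0 + h_0·m_1 = 6(Δ_0 - g'(0)) = -96 and h_3·m_3 + 2h_3·m_4 = 6(g'(4) - Δ_3) = 6.
Solving: m_0 = -571/7, m_1 = 470/7, m_2 = -37, m_3 = 20/7, m_4 = 11/7.
On [0, 1], with g_0(x) = a_0 + b_0·x + c_0·x² + d_0·x³: c_0 = m_0/2 = -571/14, d_0 = (m_1 - m_0)/(6h_0) = 347/14, b_0 = Δ_0 - h_0(2m_0 + m_1)/6 = 2.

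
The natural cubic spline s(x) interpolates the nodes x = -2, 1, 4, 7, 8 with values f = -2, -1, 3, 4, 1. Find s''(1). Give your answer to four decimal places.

Put M_i = s'' at the i-th knot. Here h = (3, 3, 3, 1) and Δ = (1/3, 4/3, 1/3, -3), so the interior equations h_(i-1)·M_(i-1) + 2(h_(i-1)+h_i)·M_i + h_i·M_(i+1) = 6(Δ_i − Δ_(i-1)) read
  3·M_0 + 12·M_1 + 3·M_2 = 6(Δ_1 - Δ_0) = 6
  3·M_1 + 12·M_2 + 3·M_3 = 6(Δ_2 - Δ_1) = -6
  3·M_2 + 8·M_3 + 1·M_4 = 6(Δ_3 - Δ_2) = -20
Natural end conditions: M_0 = M_4 = 0.
Solving: M_0 = 0, M_1 = 1/2, M_2 = 0, M_3 = -5/2, M_4 = 0.

0.5000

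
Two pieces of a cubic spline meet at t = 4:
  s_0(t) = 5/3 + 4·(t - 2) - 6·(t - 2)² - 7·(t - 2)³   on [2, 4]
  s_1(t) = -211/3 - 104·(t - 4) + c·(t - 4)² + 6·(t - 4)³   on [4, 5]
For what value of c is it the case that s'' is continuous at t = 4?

-48

s_0''(t) = -12 - 42·(t - 2), so s_0''(4) = -96. On the right, s_1''(4) = 2c, so c = -48.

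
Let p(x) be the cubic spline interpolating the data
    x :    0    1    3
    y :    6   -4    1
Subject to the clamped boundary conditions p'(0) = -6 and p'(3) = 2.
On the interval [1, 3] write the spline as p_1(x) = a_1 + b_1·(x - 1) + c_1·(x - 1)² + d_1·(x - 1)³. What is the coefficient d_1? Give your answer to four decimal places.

Write M_i for p''(x_i). With h_i = 1, 2 and divided differences Δ_i = -10, 5/2, the continuity of p' gives the tridiagonal system
  1·M_0 + 6·M_1 + 2·M_2 = 6(Δ_1 - Δ_0) = 75
Clamped end conditions give two more equations: 2h_0·M_0 + h_0·M_1 = 6(Δ_0 - p'(0)) = -24 and h_1·M_1 + 2h_1·M_2 = 6(p'(3) - Δ_1) = -3.
Solving: M_0 = -131/6, M_1 = 59/3, M_2 = -127/12.
On [1, 3], with p_1(x) = a_1 + b_1·(x - 1) + c_1·(x - 1)² + d_1·(x - 1)³: c_1 = M_1/2 = 59/6, d_1 = (M_2 - M_1)/(6h_1) = -121/48, b_1 = Δ_1 - h_1(2M_1 + M_2)/6 = -85/12.

-2.5208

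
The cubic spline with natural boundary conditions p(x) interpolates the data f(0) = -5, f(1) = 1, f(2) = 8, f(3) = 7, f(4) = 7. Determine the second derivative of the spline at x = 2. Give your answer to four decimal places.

-14.5714

Write M_i for p''(x_i). With h_i = 1, 1, 1, 1 and divided differences Δ_i = 6, 7, -1, 0, the continuity of p' gives the tridiagonal system
  1·M_0 + 4·M_1 + 1·M_2 = 6(Δ_1 - Δ_0) = 6
  1·M_1 + 4·M_2 + 1·M_3 = 6(Δ_2 - Δ_1) = -48
  1·M_2 + 4·M_3 + 1·M_4 = 6(Δ_3 - Δ_2) = 6
Natural end conditions: M_0 = M_4 = 0.
Forward elimination and back-substitution give M_0 = 0, M_1 = 36/7, M_2 = -102/7, M_3 = 36/7, M_4 = 0.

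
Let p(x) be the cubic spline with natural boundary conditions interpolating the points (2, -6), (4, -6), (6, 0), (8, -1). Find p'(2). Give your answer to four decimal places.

-1.0333

With m_i denoting the second derivative at x_i, h_i = 2, 2, 2, and Δ_i = (y_(i+1) − y_i)/h_i = 0, 3, -1/2:
  2·m_0 + 8·m_1 + 2·m_2 = 6(Δ_1 - Δ_0) = 18
  2·m_1 + 8·m_2 + 2·m_3 = 6(Δ_2 - Δ_1) = -21
Natural end conditions: m_0 = m_3 = 0.
Hence m_0 = 0, m_1 = 31/10, m_2 = -17/5, m_3 = 0.
On [2, 4], p'(x) = b_0 + 2c_0·(x - 2) + 3d_0·(x - 2)² with b_0 = Δ_0 - h_0(2m_0 + m_1)/6 = -31/30, c_0 = m_0/2 = 0, d_0 = (m_1 - m_0)/(6h_0) = 31/120. So p'(2) = -31/30.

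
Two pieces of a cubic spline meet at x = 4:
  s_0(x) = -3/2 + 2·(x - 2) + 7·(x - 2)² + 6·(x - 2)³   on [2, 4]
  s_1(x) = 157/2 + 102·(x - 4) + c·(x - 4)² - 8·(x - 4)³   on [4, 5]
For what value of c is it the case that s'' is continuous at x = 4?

43

s_0''(x) = 14 + 36·(x - 2), so s_0''(4) = 86. On the right, s_1''(4) = 2c, so c = 43.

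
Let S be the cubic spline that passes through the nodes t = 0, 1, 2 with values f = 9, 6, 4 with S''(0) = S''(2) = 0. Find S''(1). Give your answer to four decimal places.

1.5000

Let M_i = S''(x_i). Step sizes h_i = 1, 1; slopes of the chords Δ_i = (y_(i+1) - y_i)/h_i = -3, -2.
  1·M_0 + 4·M_1 + 1·M_2 = 6(Δ_1 - Δ_0) = 6
Natural end conditions: M_0 = M_2 = 0.
Solving: M_0 = 0, M_1 = 3/2, M_2 = 0.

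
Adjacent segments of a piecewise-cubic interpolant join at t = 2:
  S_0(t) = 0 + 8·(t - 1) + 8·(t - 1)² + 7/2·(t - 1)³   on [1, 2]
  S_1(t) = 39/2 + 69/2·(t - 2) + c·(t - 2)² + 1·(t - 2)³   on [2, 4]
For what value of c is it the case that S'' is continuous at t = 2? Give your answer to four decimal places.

18.5000

S_0''(t) = 16 + 21·(t - 1), so S_0''(2) = 37. On the right, S_1''(2) = 2c, so c = 37/2.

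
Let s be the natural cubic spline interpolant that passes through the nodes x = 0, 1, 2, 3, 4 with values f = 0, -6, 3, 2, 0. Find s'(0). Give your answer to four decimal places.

Let M_i = s''(x_i). Step sizes h_i = 1, 1, 1, 1; slopes of the chords Δ_i = (y_(i+1) - y_i)/h_i = -6, 9, -1, -2.
  1·M_0 + 4·M_1 + 1·M_2 = 6(Δ_1 - Δ_0) = 90
  1·M_1 + 4·M_2 + 1·M_3 = 6(Δ_2 - Δ_1) = -60
  1·M_2 + 4·M_3 + 1·M_4 = 6(Δ_3 - Δ_2) = -6
Natural end conditions: M_0 = M_4 = 0.
Solving: M_0 = 0, M_1 = 198/7, M_2 = -162/7, M_3 = 30/7, M_4 = 0.
On [0, 1], s'(x) = b_0 + 2c_0·x + 3d_0·x² with b_0 = Δ_0 - h_0(2M_0 + M_1)/6 = -75/7, c_0 = M_0/2 = 0, d_0 = (M_1 - M_0)/(6h_0) = 33/7. So s'(0) = -75/7.

-10.7143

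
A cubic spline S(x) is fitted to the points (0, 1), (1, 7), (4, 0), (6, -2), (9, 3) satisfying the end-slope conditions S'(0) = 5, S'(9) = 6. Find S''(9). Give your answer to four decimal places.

With M_i denoting the second derivative at x_i, h_i = 1, 3, 2, 3, and Δ_i = (y_(i+1) − y_i)/h_i = 6, -7/3, -1, 5/3:
  1·M_0 + 8·M_1 + 3·M_2 = 6(Δ_1 - Δ_0) = -50
  3·M_1 + 10·M_2 + 2·M_3 = 6(Δ_2 - Δ_1) = 8
  2·M_2 + 10·M_3 + 3·M_4 = 6(Δ_3 - Δ_2) = 16
Clamped end conditions give two more equations: 2h_0·M_0 + h_0·M_1 = 6(Δ_0 - S'(0)) = 6 and h_3·M_3 + 2h_3·M_4 = 6(S'(9) - Δ_3) = 26.
Hence M_0 = 2555/354, M_1 = -1493/177, M_2 = 1211/354, M_3 = -80/177, M_4 = 269/59.

4.5593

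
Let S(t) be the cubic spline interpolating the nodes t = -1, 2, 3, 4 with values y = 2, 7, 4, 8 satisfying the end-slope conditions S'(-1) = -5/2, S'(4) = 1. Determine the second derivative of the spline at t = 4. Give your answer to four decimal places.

-17.5517

Let σ_i = S''(x_i). Step sizes h_i = 3, 1, 1; slopes of the chords Δ_i = (y_(i+1) - y_i)/h_i = 5/3, -3, 4.
  3·σ_0 + 8·σ_1 + 1·σ_2 = 6(Δ_1 - Δ_0) = -28
  1·σ_1 + 4·σ_2 + 1·σ_3 = 6(Δ_2 - Δ_1) = 42
Clamped end conditions give two more equations: 2h_0·σ_0 + h_0·σ_1 = 6(Δ_0 - S'(-1)) = 25 and h_2·σ_2 + 2h_2·σ_3 = 6(S'(4) - Δ_2) = -18.
Solving: σ_0 = 748/87, σ_1 = -257/29, σ_2 = 496/29, σ_3 = -509/29.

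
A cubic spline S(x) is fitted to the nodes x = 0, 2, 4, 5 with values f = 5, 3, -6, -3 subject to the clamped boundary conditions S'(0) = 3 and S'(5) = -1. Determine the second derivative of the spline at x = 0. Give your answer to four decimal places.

-3.6304

Write σ_i for S''(x_i). With h_i = 2, 2, 1 and divided differences Δ_i = -1, -9/2, 3, the continuity of S' gives the tridiagonal system
  2·σ_0 + 8·σ_1 + 2·σ_2 = 6(Δ_1 - Δ_0) = -21
  2·σ_1 + 6·σ_2 + 1·σ_3 = 6(Δ_2 - Δ_1) = 45
Clamped end conditions give two more equations: 2h_0·σ_0 + h_0·σ_1 = 6(Δ_0 - S'(0)) = -24 and h_2·σ_2 + 2h_2·σ_3 = 6(S'(5) - Δ_2) = -24.
Forward elimination and back-substitution give σ_0 = -167/46, σ_1 = -109/23, σ_2 = 278/23, σ_3 = -415/23.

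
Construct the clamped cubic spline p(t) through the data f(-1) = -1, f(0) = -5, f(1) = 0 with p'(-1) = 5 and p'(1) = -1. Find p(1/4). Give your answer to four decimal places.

-4.2070

With M_i denoting the second derivative at x_i, h_i = 1, 1, and Δ_i = (y_(i+1) − y_i)/h_i = -4, 5:
  1·M_0 + 4·M_1 + 1·M_2 = 6(Δ_1 - Δ_0) = 54
Clamped end conditions give two more equations: 2h_0·M_0 + h_0·M_1 = 6(Δ_0 - p'(-1)) = -54 and h_1·M_1 + 2h_1·M_2 = 6(p'(1) - Δ_1) = -36.
Solving the tridiagonal system: M_0 = -87/2, M_1 = 33, M_2 = -69/2.
On [0, 1], p(t) = -5 - 1/4·t + 33/2·t² - 45/4·t³.
With t = 1/4: p(1/4) = -1077/256.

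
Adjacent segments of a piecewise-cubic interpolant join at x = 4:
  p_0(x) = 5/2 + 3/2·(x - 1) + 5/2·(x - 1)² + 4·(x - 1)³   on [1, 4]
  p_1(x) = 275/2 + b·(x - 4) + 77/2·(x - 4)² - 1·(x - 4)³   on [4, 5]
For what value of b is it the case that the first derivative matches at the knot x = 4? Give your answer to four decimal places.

124.5000

p_0'(x) = 3/2 + 5·(x - 1) + 12·(x - 1)², so p_0'(4) = 249/2. On the right, p_1'(4) = b, so b = 249/2.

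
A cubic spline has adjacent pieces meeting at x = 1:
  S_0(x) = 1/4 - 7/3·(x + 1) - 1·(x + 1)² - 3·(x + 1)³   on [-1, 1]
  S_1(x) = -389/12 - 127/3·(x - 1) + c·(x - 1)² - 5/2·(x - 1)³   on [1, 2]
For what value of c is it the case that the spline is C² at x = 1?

-19

S_0''(x) = -2 - 18·(x + 1), so S_0''(1) = -38. On the right, S_1''(1) = 2c, so c = -19.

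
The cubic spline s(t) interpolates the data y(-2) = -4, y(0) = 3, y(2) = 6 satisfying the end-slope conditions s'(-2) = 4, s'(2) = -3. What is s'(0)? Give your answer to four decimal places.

3.5000

With M_i denoting the second derivative at x_i, h_i = 2, 2, and Δ_i = (y_(i+1) − y_i)/h_i = 7/2, 3/2:
  2·M_0 + 8·M_1 + 2·M_2 = 6(Δ_1 - Δ_0) = -12
Clamped end conditions give two more equations: 2h_0·M_0 + h_0·M_1 = 6(Δ_0 - s'(-2)) = -3 and h_1·M_1 + 2h_1·M_2 = 6(s'(2) - Δ_1) = -27.
Solving the tridiagonal system: M_0 = -1, M_1 = 1/2, M_2 = -7.
On [0, 2], s'(t) = b_1 + 2c_1·t + 3d_1·t² with b_1 = Δ_1 - h_1(2M_1 + M_2)/6 = 7/2, c_1 = M_1/2 = 1/4, d_1 = (M_2 - M_1)/(6h_1) = -5/8. So s'(0) = 7/2.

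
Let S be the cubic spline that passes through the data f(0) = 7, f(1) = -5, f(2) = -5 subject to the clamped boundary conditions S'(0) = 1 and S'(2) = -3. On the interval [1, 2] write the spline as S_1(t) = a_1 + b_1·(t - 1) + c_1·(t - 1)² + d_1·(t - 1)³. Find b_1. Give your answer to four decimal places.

Write M_i for S''(x_i). With h_i = 1, 1 and divided differences Δ_i = -12, 0, the continuity of S' gives the tridiagonal system
  1·M_0 + 4·M_1 + 1·M_2 = 6(Δ_1 - Δ_0) = 72
Clamped end conditions give two more equations: 2h_0·M_0 + h_0·M_1 = 6(Δ_0 - S'(0)) = -78 and h_1·M_1 + 2h_1·M_2 = 6(S'(2) - Δ_1) = -18.
Solving the tridiagonal system: M_0 = -59, M_1 = 40, M_2 = -29.
On [1, 2], with S_1(t) = a_1 + b_1·(t - 1) + c_1·(t - 1)² + d_1·(t - 1)³: c_1 = M_1/2 = 20, d_1 = (M_2 - M_1)/(6h_1) = -23/2, b_1 = Δ_1 - h_1(2M_1 + M_2)/6 = -17/2.

-8.5000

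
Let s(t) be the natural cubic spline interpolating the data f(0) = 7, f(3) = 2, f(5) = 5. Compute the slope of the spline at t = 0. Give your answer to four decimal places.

-2.6167

With σ_i denoting the second derivative at x_i, h_i = 3, 2, and Δ_i = (y_(i+1) − y_i)/h_i = -5/3, 3/2:
  3·σ_0 + 10·σ_1 + 2·σ_2 = 6(Δ_1 - Δ_0) = 19
Natural end conditions: σ_0 = σ_2 = 0.
Hence σ_0 = 0, σ_1 = 19/10, σ_2 = 0.
On [0, 3], s'(t) = b_0 + 2c_0·t + 3d_0·t² with b_0 = Δ_0 - h_0(2σ_0 + σ_1)/6 = -157/60, c_0 = σ_0/2 = 0, d_0 = (σ_1 - σ_0)/(6h_0) = 19/180. So s'(0) = -157/60.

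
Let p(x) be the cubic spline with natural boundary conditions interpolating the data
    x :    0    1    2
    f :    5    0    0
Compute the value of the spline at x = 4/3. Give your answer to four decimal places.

-0.4630

Let m_i = p''(x_i). Step sizes h_i = 1, 1; slopes of the chords Δ_i = (y_(i+1) - y_i)/h_i = -5, 0.
  1·m_0 + 4·m_1 + 1·m_2 = 6(Δ_1 - Δ_0) = 30
Natural end conditions: m_0 = m_2 = 0.
Solving: m_0 = 0, m_1 = 15/2, m_2 = 0.
On [1, 2], p(x) = 0 - 5/2·(x - 1) + 15/4·(x - 1)² - 5/4·(x - 1)³.
With (x - 1) = 1/3: p(4/3) = -25/54.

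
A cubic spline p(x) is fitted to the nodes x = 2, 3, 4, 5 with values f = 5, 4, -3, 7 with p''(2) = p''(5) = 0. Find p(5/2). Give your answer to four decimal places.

5.5250

With σ_i denoting the second derivative at x_i, h_i = 1, 1, 1, and Δ_i = (y_(i+1) − y_i)/h_i = -1, -7, 10:
  1·σ_0 + 4·σ_1 + 1·σ_2 = 6(Δ_1 - Δ_0) = -36
  1·σ_1 + 4·σ_2 + 1·σ_3 = 6(Δ_2 - Δ_1) = 102
Natural end conditions: σ_0 = σ_3 = 0.
Forward elimination and back-substitution give σ_0 = 0, σ_1 = -82/5, σ_2 = 148/5, σ_3 = 0.
On [2, 3], p(x) = 5 + 26/15·(x - 2) + 0·(x - 2)² - 41/15·(x - 2)³.
With (x - 2) = 1/2: p(5/2) = 221/40.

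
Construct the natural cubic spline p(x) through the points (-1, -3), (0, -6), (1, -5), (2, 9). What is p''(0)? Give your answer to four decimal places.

1.2000

Write m_i for p''(x_i). With h_i = 1, 1, 1 and divided differences Δ_i = -3, 1, 14, the continuity of p' gives the tridiagonal system
  1·m_0 + 4·m_1 + 1·m_2 = 6(Δ_1 - Δ_0) = 24
  1·m_1 + 4·m_2 + 1·m_3 = 6(Δ_2 - Δ_1) = 78
Natural end conditions: m_0 = m_3 = 0.
Forward elimination and back-substitution give m_0 = 0, m_1 = 6/5, m_2 = 96/5, m_3 = 0.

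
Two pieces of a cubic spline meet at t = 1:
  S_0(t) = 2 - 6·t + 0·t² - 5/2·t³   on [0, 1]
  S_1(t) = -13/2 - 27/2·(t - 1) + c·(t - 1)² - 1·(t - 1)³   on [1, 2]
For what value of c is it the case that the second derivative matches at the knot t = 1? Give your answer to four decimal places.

-7.5000

S_0''(t) = 0 - 15·t, so S_0''(1) = -15. On the right, S_1''(1) = 2c, so c = -15/2.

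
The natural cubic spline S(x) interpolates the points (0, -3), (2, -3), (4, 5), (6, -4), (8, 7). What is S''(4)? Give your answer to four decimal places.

-10.2857

Put M_i = S'' at the i-th knot. Here h = (2, 2, 2, 2) and Δ = (0, 4, -9/2, 11/2), so the interior equations h_(i-1)·M_(i-1) + 2(h_(i-1)+h_i)·M_i + h_i·M_(i+1) = 6(Δ_i − Δ_(i-1)) read
  2·M_0 + 8·M_1 + 2·M_2 = 6(Δ_1 - Δ_0) = 24
  2·M_1 + 8·M_2 + 2·M_3 = 6(Δ_2 - Δ_1) = -51
  2·M_2 + 8·M_3 + 2·M_4 = 6(Δ_3 - Δ_2) = 60
Natural end conditions: M_0 = M_4 = 0.
Forward elimination and back-substitution give M_0 = 0, M_1 = 39/7, M_2 = -72/7, M_3 = 141/14, M_4 = 0.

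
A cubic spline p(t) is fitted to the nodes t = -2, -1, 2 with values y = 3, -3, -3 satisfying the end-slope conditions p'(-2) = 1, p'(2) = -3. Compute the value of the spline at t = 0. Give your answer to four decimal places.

-5.3333

Put M_i = p'' at the i-th knot. Here h = (1, 3) and Δ = (-6, 0), so the interior equations h_(i-1)·M_(i-1) + 2(h_(i-1)+h_i)·M_i + h_i·M_(i+1) = 6(Δ_i − Δ_(i-1)) read
  1·M_0 + 8·M_1 + 3·M_2 = 6(Δ_1 - Δ_0) = 36
Clamped end conditions give two more equations: 2h_0·M_0 + h_0·M_1 = 6(Δ_0 - p'(-2)) = -42 and h_1·M_1 + 2h_1·M_2 = 6(p'(2) - Δ_1) = -18.
Solving the tridiagonal system: M_0 = -53/2, M_1 = 11, M_2 = -17/2.
On [-1, 2], p(t) = -3 - 27/4·(t + 1) + 11/2·(t + 1)² - 13/12·(t + 1)³.
With (t + 1) = 1: p(0) = -16/3.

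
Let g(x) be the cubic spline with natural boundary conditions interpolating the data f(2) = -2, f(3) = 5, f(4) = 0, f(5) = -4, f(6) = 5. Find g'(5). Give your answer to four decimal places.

2.6071

Put σ_i = g'' at the i-th knot. Here h = (1, 1, 1, 1) and Δ = (7, -5, -4, 9), so the interior equations h_(i-1)·σ_(i-1) + 2(h_(i-1)+h_i)·σ_i + h_i·σ_(i+1) = 6(Δ_i − Δ_(i-1)) read
  1·σ_0 + 4·σ_1 + 1·σ_2 = 6(Δ_1 - Δ_0) = -72
  1·σ_1 + 4·σ_2 + 1·σ_3 = 6(Δ_2 - Δ_1) = 6
  1·σ_2 + 4·σ_3 + 1·σ_4 = 6(Δ_3 - Δ_2) = 78
Natural end conditions: σ_0 = σ_4 = 0.
Hence σ_0 = 0, σ_1 = -513/28, σ_2 = 9/7, σ_3 = 537/28, σ_4 = 0.
On [5, 6], g'(x) = b_3 + 2c_3·(x - 5) + 3d_3·(x - 5)² with b_3 = Δ_3 - h_3(2σ_3 + σ_4)/6 = 73/28, c_3 = σ_3/2 = 537/56, d_3 = (σ_4 - σ_3)/(6h_3) = -179/56. So g'(5) = 73/28.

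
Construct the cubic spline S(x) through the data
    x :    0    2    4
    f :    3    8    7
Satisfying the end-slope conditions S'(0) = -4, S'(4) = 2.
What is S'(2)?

2

Let M_i = S''(x_i). Step sizes h_i = 2, 2; slopes of the chords Δ_i = (y_(i+1) - y_i)/h_i = 5/2, -1/2.
  2·M_0 + 8·M_1 + 2·M_2 = 6(Δ_1 - Δ_0) = -18
Clamped end conditions give two more equations: 2h_0·M_0 + h_0·M_1 = 6(Δ_0 - S'(0)) = 39 and h_1·M_1 + 2h_1·M_2 = 6(S'(4) - Δ_1) = 15.
Forward elimination and back-substitution give M_0 = 27/2, M_1 = -15/2, M_2 = 15/2.
On [2, 4], S'(x) = b_1 + 2c_1·(x - 2) + 3d_1·(x - 2)² with b_1 = Δ_1 - h_1(2M_1 + M_2)/6 = 2, c_1 = M_1/2 = -15/4, d_1 = (M_2 - M_1)/(6h_1) = 5/4. So S'(2) = 2.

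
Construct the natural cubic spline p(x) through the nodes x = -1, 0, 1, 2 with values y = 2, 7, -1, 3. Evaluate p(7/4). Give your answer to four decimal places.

With σ_i denoting the second derivative at x_i, h_i = 1, 1, 1, and Δ_i = (y_(i+1) − y_i)/h_i = 5, -8, 4:
  1·σ_0 + 4·σ_1 + 1·σ_2 = 6(Δ_1 - Δ_0) = -78
  1·σ_1 + 4·σ_2 + 1·σ_3 = 6(Δ_2 - Δ_1) = 72
Natural end conditions: σ_0 = σ_3 = 0.
Solving: σ_0 = 0, σ_1 = -128/5, σ_2 = 122/5, σ_3 = 0.
On [1, 2], p(x) = -1 - 62/15·(x - 1) + 61/5·(x - 1)² - 61/15·(x - 1)³.
With (x - 1) = 3/4: p(7/4) = 67/64.

1.0469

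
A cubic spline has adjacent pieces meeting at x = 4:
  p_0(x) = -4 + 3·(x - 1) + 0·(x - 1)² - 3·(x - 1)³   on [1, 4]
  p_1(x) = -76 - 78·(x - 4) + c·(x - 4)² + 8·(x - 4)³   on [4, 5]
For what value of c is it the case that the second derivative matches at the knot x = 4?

-27

p_0''(x) = 0 - 18·(x - 1), so p_0''(4) = -54. On the right, p_1''(4) = 2c, so c = -27.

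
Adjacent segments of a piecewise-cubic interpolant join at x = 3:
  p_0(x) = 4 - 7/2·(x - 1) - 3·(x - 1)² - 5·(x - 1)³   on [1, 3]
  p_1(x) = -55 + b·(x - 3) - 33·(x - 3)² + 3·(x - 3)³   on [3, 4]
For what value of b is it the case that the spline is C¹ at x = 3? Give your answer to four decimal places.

-75.5000

p_0'(x) = -7/2 - 6·(x - 1) - 15·(x - 1)², so p_0'(3) = -151/2. On the right, p_1'(3) = b, so b = -151/2.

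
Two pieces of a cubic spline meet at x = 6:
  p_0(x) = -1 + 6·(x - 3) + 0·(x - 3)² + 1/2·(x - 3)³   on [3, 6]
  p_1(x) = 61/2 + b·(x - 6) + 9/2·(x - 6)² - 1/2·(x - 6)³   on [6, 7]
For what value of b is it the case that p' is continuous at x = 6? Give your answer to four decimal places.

p_0'(x) = 6 + 0·(x - 3) + 3/2·(x - 3)², so p_0'(6) = 39/2. On the right, p_1'(6) = b, so b = 39/2.

19.5000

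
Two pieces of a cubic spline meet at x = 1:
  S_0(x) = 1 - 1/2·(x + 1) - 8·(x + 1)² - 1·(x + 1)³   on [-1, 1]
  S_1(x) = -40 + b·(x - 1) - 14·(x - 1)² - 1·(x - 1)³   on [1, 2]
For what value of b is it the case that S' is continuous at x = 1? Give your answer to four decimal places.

-44.5000

S_0'(x) = -1/2 - 16·(x + 1) - 3·(x + 1)², so S_0'(1) = -89/2. On the right, S_1'(1) = b, so b = -89/2.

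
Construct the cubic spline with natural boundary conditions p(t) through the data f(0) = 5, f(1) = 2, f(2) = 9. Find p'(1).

Let σ_i = p''(x_i). Step sizes h_i = 1, 1; slopes of the chords Δ_i = (y_(i+1) - y_i)/h_i = -3, 7.
  1·σ_0 + 4·σ_1 + 1·σ_2 = 6(Δ_1 - Δ_0) = 60
Natural end conditions: σ_0 = σ_2 = 0.
Solving: σ_0 = 0, σ_1 = 15, σ_2 = 0.
On [1, 2], p'(t) = b_1 + 2c_1·(t - 1) + 3d_1·(t - 1)² with b_1 = Δ_1 - h_1(2σ_1 + σ_2)/6 = 2, c_1 = σ_1/2 = 15/2, d_1 = (σ_2 - σ_1)/(6h_1) = -5/2. So p'(1) = 2.

2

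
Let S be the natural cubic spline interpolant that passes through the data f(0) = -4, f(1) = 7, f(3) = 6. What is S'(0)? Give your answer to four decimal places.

Let M_i = S''(x_i). Step sizes h_i = 1, 2; slopes of the chords Δ_i = (y_(i+1) - y_i)/h_i = 11, -1/2.
  1·M_0 + 6·M_1 + 2·M_2 = 6(Δ_1 - Δ_0) = -69
Natural end conditions: M_0 = M_2 = 0.
Forward elimination and back-substitution give M_0 = 0, M_1 = -23/2, M_2 = 0.
On [0, 1], S'(x) = b_0 + 2c_0·x + 3d_0·x² with b_0 = Δ_0 - h_0(2M_0 + M_1)/6 = 155/12, c_0 = M_0/2 = 0, d_0 = (M_1 - M_0)/(6h_0) = -23/12. So S'(0) = 155/12.

12.9167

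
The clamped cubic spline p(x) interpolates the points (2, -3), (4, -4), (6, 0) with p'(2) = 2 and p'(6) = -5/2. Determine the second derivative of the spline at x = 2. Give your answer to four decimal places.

With M_i denoting the second derivative at x_i, h_i = 2, 2, and Δ_i = (y_(i+1) − y_i)/h_i = -1/2, 2:
  2·M_0 + 8·M_1 + 2·M_2 = 6(Δ_1 - Δ_0) = 15
Clamped end conditions give two more equations: 2h_0·M_0 + h_0·M_1 = 6(Δ_0 - p'(2)) = -15 and h_1·M_1 + 2h_1·M_2 = 6(p'(6) - Δ_1) = -27.
Forward elimination and back-substitution give M_0 = -27/4, M_1 = 6, M_2 = -39/4.

-6.7500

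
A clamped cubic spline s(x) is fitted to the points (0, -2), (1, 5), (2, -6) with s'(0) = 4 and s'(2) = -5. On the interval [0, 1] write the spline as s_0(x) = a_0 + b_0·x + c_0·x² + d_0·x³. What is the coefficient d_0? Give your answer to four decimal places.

-12.7500

Let m_i = s''(x_i). Step sizes h_i = 1, 1; slopes of the chords Δ_i = (y_(i+1) - y_i)/h_i = 7, -11.
  1·m_0 + 4·m_1 + 1·m_2 = 6(Δ_1 - Δ_0) = -108
Clamped end conditions give two more equations: 2h_0·m_0 + h_0·m_1 = 6(Δ_0 - s'(0)) = 18 and h_1·m_1 + 2h_1·m_2 = 6(s'(2) - Δ_1) = 36.
Forward elimination and back-substitution give m_0 = 63/2, m_1 = -45, m_2 = 81/2.
On [0, 1], with s_0(x) = a_0 + b_0·x + c_0·x² + d_0·x³: c_0 = m_0/2 = 63/4, d_0 = (m_1 - m_0)/(6h_0) = -51/4, b_0 = Δ_0 - h_0(2m_0 + m_1)/6 = 4.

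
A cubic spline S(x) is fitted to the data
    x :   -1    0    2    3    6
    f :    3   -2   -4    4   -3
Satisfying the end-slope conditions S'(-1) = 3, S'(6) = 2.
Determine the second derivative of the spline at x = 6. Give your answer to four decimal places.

10.8251

Let M_i = S''(x_i). Step sizes h_i = 1, 2, 1, 3; slopes of the chords Δ_i = (y_(i+1) - y_i)/h_i = -5, -1, 8, -7/3.
  1·M_0 + 6·M_1 + 2·M_2 = 6(Δ_1 - Δ_0) = 24
  2·M_1 + 6·M_2 + 1·M_3 = 6(Δ_2 - Δ_1) = 54
  1·M_2 + 8·M_3 + 3·M_4 = 6(Δ_3 - Δ_2) = -62
Clamped end conditions give two more equations: 2h_0·M_0 + h_0·M_1 = 6(Δ_0 - S'(-1)) = -48 and h_3·M_3 + 2h_3·M_4 = 6(S'(6) - Δ_3) = 26.
Solving: M_0 = -1626/61, M_1 = 324/61, M_2 = 573/61, M_3 = -792/61, M_4 = 1981/183.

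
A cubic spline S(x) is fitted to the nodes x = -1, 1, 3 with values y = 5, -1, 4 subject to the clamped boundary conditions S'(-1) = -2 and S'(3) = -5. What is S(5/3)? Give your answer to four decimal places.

Put M_i = S'' at the i-th knot. Here h = (2, 2) and Δ = (-3, 5/2), so the interior equations h_(i-1)·M_(i-1) + 2(h_(i-1)+h_i)·M_i + h_i·M_(i+1) = 6(Δ_i − Δ_(i-1)) read
  2·M_0 + 8·M_1 + 2·M_2 = 6(Δ_1 - Δ_0) = 33
Clamped end conditions give two more equations: 2h_0·M_0 + h_0·M_1 = 6(Δ_0 - S'(-1)) = -6 and h_1·M_1 + 2h_1·M_2 = 6(S'(3) - Δ_1) = -45.
Hence M_0 = -51/8, M_1 = 39/4, M_2 = -129/8.
On [1, 3], S(x) = -1 + 11/8·(x - 1) + 39/8·(x - 1)² - 69/32·(x - 1)³.
With (x - 1) = 2/3: S(5/3) = 13/9.

1.4444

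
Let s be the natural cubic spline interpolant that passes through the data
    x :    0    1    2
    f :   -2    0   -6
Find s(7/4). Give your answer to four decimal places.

-4.0313

Let M_i = s''(x_i). Step sizes h_i = 1, 1; slopes of the chords Δ_i = (y_(i+1) - y_i)/h_i = 2, -6.
  1·M_0 + 4·M_1 + 1·M_2 = 6(Δ_1 - Δ_0) = -48
Natural end conditions: M_0 = M_2 = 0.
Solving the tridiagonal system: M_0 = 0, M_1 = -12, M_2 = 0.
On [1, 2], s(x) = 0 - 2·(x - 1) - 6·(x - 1)² + 2·(x - 1)³.
With (x - 1) = 3/4: s(7/4) = -129/32.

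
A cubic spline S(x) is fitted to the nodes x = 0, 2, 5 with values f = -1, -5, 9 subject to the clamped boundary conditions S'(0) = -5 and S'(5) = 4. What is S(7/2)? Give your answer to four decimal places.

Put m_i = S'' at the i-th knot. Here h = (2, 3) and Δ = (-2, 14/3), so the interior equations h_(i-1)·m_(i-1) + 2(h_(i-1)+h_i)·m_i + h_i·m_(i+1) = 6(Δ_i − Δ_(i-1)) read
  2·m_0 + 10·m_1 + 3·m_2 = 6(Δ_1 - Δ_0) = 40
Clamped end conditions give two more equations: 2h_0·m_0 + h_0·m_1 = 6(Δ_0 - S'(0)) = 18 and h_1·m_1 + 2h_1·m_2 = 6(S'(5) - Δ_1) = -4.
Hence m_0 = 23/10, m_1 = 22/5, m_2 = -43/15.
On [2, 5], S(x) = -5 + 17/10·(x - 2) + 11/5·(x - 2)² - 109/270·(x - 2)³.
With (x - 2) = 3/2: S(7/2) = 91/80.

1.1375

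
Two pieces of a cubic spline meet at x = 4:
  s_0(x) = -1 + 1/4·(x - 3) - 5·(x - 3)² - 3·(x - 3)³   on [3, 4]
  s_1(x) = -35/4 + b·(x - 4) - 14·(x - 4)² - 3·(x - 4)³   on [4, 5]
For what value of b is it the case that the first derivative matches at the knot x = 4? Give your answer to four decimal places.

s_0'(x) = 1/4 - 10·(x - 3) - 9·(x - 3)², so s_0'(4) = -75/4. On the right, s_1'(4) = b, so b = -75/4.

-18.7500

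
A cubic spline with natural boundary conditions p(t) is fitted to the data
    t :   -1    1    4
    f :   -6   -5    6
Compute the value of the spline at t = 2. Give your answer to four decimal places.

-2.3889

Put M_i = p'' at the i-th knot. Here h = (2, 3) and Δ = (1/2, 11/3), so the interior equations h_(i-1)·M_(i-1) + 2(h_(i-1)+h_i)·M_i + h_i·M_(i+1) = 6(Δ_i − Δ_(i-1)) read
  2·M_0 + 10·M_1 + 3·M_2 = 6(Δ_1 - Δ_0) = 19
Natural end conditions: M_0 = M_2 = 0.
Solving: M_0 = 0, M_1 = 19/10, M_2 = 0.
On [1, 4], p(t) = -5 + 53/30·(t - 1) + 19/20·(t - 1)² - 19/180·(t - 1)³.
With (t - 1) = 1: p(2) = -43/18.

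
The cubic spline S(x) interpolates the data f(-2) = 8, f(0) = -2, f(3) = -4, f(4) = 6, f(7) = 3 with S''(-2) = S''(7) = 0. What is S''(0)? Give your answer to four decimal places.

-0.1720

Put σ_i = S'' at the i-th knot. Here h = (2, 3, 1, 3) and Δ = (-5, -2/3, 10, -1), so the interior equations h_(i-1)·σ_(i-1) + 2(h_(i-1)+h_i)·σ_i + h_i·σ_(i+1) = 6(Δ_i − Δ_(i-1)) read
  2·σ_0 + 10·σ_1 + 3·σ_2 = 6(Δ_1 - Δ_0) = 26
  3·σ_1 + 8·σ_2 + 1·σ_3 = 6(Δ_2 - Δ_1) = 64
  1·σ_2 + 8·σ_3 + 3·σ_4 = 6(Δ_3 - Δ_2) = -66
Natural end conditions: σ_0 = σ_4 = 0.
Hence σ_0 = 0, σ_1 = -16/93, σ_2 = 2578/279, σ_3 = -2624/279, σ_4 = 0.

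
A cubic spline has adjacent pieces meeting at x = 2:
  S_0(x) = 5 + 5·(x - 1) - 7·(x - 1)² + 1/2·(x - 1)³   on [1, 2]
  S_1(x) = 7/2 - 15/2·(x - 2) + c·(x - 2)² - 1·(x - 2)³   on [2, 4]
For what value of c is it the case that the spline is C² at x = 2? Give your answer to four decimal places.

S_0''(x) = -14 + 3·(x - 1), so S_0''(2) = -11. On the right, S_1''(2) = 2c, so c = -11/2.

-5.5000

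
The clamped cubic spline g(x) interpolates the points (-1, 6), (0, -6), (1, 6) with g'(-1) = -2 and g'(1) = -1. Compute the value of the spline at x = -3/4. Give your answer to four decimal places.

With M_i denoting the second derivative at x_i, h_i = 1, 1, and Δ_i = (y_(i+1) − y_i)/h_i = -12, 12:
  1·M_0 + 4·M_1 + 1·M_2 = 6(Δ_1 - Δ_0) = 144
Clamped end conditions give two more equations: 2h_0·M_0 + h_0·M_1 = 6(Δ_0 - g'(-1)) = -60 and h_1·M_1 + 2h_1·M_2 = 6(g'(1) - Δ_1) = -78.
Hence M_0 = -131/2, M_1 = 71, M_2 = -149/2.
On [-1, 0], g(x) = 6 - 2·(x + 1) - 131/4·(x + 1)² + 91/4·(x + 1)³.
With (x + 1) = 1/4: g(-3/4) = 975/256.

3.8086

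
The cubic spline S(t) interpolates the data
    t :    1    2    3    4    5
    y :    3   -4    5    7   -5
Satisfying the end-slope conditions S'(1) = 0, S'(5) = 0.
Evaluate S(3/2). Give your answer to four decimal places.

Write M_i for S''(x_i). With h_i = 1, 1, 1, 1 and divided differences Δ_i = -7, 9, 2, -12, the continuity of S' gives the tridiagonal system
  1·M_0 + 4·M_1 + 1·M_2 = 6(Δ_1 - Δ_0) = 96
  1·M_1 + 4·M_2 + 1·M_3 = 6(Δ_2 - Δ_1) = -42
  1·M_2 + 4·M_3 + 1·M_4 = 6(Δ_3 - Δ_2) = -84
Clamped end conditions give two more equations: 2h_0·M_0 + h_0·M_1 = 6(Δ_0 - S'(1)) = -42 and h_3·M_3 + 2h_3·M_4 = 6(S'(5) - Δ_3) = 72.
Forward elimination and back-substitution give M_0 = -276/7, M_1 = 258/7, M_2 = -12, M_3 = -216/7, M_4 = 360/7.
On [1, 2], S(t) = 3 + 0·(t - 1) - 138/7·(t - 1)² + 89/7·(t - 1)³.
With (t - 1) = 1/2: S(3/2) = -19/56.

-0.3393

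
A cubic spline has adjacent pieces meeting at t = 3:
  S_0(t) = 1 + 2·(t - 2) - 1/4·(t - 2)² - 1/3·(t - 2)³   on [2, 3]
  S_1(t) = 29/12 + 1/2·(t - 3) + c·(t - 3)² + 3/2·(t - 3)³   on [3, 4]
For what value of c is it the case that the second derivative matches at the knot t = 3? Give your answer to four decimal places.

-1.2500

S_0''(t) = -1/2 - 2·(t - 2), so S_0''(3) = -5/2. On the right, S_1''(3) = 2c, so c = -5/4.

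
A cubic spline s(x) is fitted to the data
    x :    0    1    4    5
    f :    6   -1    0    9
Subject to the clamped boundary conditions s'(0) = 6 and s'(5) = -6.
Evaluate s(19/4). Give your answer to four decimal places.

9.0923

Write m_i for s''(x_i). With h_i = 1, 3, 1 and divided differences Δ_i = -7, 1/3, 9, the continuity of s' gives the tridiagonal system
  1·m_0 + 8·m_1 + 3·m_2 = 6(Δ_1 - Δ_0) = 44
  3·m_1 + 8·m_2 + 1·m_3 = 6(Δ_2 - Δ_1) = 52
Clamped end conditions give two more equations: 2h_0·m_0 + h_0·m_1 = 6(Δ_0 - s'(0)) = -78 and h_2·m_2 + 2h_2·m_3 = 6(s'(5) - Δ_2) = -90.
Solving the tridiagonal system: m_0 = -2678/63, m_1 = 442/63, m_2 = 638/63, m_3 = -3154/63.
On [4, 5], s(x) = 0 + 880/63·(x - 4) + 319/63·(x - 4)² - 632/63·(x - 4)³.
With (x - 4) = 3/4: s(19/4) = 3055/336.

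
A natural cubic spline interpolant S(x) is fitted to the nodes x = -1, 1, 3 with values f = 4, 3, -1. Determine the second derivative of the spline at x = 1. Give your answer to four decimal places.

Write m_i for S''(x_i). With h_i = 2, 2 and divided differences Δ_i = -1/2, -2, the continuity of S' gives the tridiagonal system
  2·m_0 + 8·m_1 + 2·m_2 = 6(Δ_1 - Δ_0) = -9
Natural end conditions: m_0 = m_2 = 0.
Forward elimination and back-substitution give m_0 = 0, m_1 = -9/8, m_2 = 0.

-1.1250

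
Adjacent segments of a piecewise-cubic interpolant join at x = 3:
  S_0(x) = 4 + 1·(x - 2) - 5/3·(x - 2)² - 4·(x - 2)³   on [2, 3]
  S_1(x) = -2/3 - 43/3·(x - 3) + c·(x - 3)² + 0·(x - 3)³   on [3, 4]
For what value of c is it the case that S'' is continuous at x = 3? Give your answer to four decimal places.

-13.6667

S_0''(x) = -10/3 - 24·(x - 2), so S_0''(3) = -82/3. On the right, S_1''(3) = 2c, so c = -41/3.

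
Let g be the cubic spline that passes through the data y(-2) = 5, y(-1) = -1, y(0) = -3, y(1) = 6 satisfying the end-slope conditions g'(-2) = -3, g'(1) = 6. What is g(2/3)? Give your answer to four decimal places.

Let M_i = g''(x_i). Step sizes h_i = 1, 1, 1; slopes of the chords Δ_i = (y_(i+1) - y_i)/h_i = -6, -2, 9.
  1·M_0 + 4·M_1 + 1·M_2 = 6(Δ_1 - Δ_0) = 24
  1·M_1 + 4·M_2 + 1·M_3 = 6(Δ_2 - Δ_1) = 66
Clamped end conditions give two more equations: 2h_0·M_0 + h_0·M_1 = 6(Δ_0 - g'(-2)) = -18 and h_2·M_2 + 2h_2·M_3 = 6(g'(1) - Δ_2) = -18.
Hence M_0 = -54/5, M_1 = 18/5, M_2 = 102/5, M_3 = -96/5.
On [0, 1], g(x) = -3 + 27/5·x + 51/5·x² - 33/5·x³.
With x = 2/3: g(2/3) = 143/45.

3.1778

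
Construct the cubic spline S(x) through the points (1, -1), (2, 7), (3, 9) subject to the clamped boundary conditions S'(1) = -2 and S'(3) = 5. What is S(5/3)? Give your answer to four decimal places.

3.7778

Write M_i for S''(x_i). With h_i = 1, 1 and divided differences Δ_i = 8, 2, the continuity of S' gives the tridiagonal system
  1·M_0 + 4·M_1 + 1·M_2 = 6(Δ_1 - Δ_0) = -36
Clamped end conditions give two more equations: 2h_0·M_0 + h_0·M_1 = 6(Δ_0 - S'(1)) = 60 and h_1·M_1 + 2h_1·M_2 = 6(S'(3) - Δ_1) = 18.
Hence M_0 = 85/2, M_1 = -25, M_2 = 43/2.
On [1, 2], S(x) = -1 - 2·(x - 1) + 85/4·(x - 1)² - 45/4·(x - 1)³.
With (x - 1) = 2/3: S(5/3) = 34/9.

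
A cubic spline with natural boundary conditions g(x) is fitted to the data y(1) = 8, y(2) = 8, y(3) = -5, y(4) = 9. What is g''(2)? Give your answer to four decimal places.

-31.6000

Write M_i for g''(x_i). With h_i = 1, 1, 1 and divided differences Δ_i = 0, -13, 14, the continuity of g' gives the tridiagonal system
  1·M_0 + 4·M_1 + 1·M_2 = 6(Δ_1 - Δ_0) = -78
  1·M_1 + 4·M_2 + 1·M_3 = 6(Δ_2 - Δ_1) = 162
Natural end conditions: M_0 = M_3 = 0.
Hence M_0 = 0, M_1 = -158/5, M_2 = 242/5, M_3 = 0.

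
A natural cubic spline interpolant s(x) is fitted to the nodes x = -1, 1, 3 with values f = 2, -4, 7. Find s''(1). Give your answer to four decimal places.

6.3750

Put m_i = s'' at the i-th knot. Here h = (2, 2) and Δ = (-3, 11/2), so the interior equations h_(i-1)·m_(i-1) + 2(h_(i-1)+h_i)·m_i + h_i·m_(i+1) = 6(Δ_i − Δ_(i-1)) read
  2·m_0 + 8·m_1 + 2·m_2 = 6(Δ_1 - Δ_0) = 51
Natural end conditions: m_0 = m_2 = 0.
Hence m_0 = 0, m_1 = 51/8, m_2 = 0.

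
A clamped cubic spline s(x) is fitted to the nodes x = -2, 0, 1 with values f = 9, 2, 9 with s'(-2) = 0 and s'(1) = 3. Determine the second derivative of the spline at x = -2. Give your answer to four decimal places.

-14.7500

Write σ_i for s''(x_i). With h_i = 2, 1 and divided differences Δ_i = -7/2, 7, the continuity of s' gives the tridiagonal system
  2·σ_0 + 6·σ_1 + 1·σ_2 = 6(Δ_1 - Δ_0) = 63
Clamped end conditions give two more equations: 2h_0·σ_0 + h_0·σ_1 = 6(Δ_0 - s'(-2)) = -21 and h_1·σ_1 + 2h_1·σ_2 = 6(s'(1) - Δ_1) = -24.
Solving the tridiagonal system: σ_0 = -59/4, σ_1 = 19, σ_2 = -43/2.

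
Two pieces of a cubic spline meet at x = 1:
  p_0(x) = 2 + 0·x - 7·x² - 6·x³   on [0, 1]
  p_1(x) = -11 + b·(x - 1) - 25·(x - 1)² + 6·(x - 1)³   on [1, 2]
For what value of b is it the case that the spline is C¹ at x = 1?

p_0'(x) = 0 - 14·x - 18·x², so p_0'(1) = -32. On the right, p_1'(1) = b, so b = -32.

-32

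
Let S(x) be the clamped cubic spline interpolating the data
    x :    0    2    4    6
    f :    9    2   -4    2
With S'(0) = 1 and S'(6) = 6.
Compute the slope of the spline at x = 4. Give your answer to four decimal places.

Put m_i = S'' at the i-th knot. Here h = (2, 2, 2) and Δ = (-7/2, -3, 3), so the interior equations h_(i-1)·m_(i-1) + 2(h_(i-1)+h_i)·m_i + h_i·m_(i+1) = 6(Δ_i − Δ_(i-1)) read
  2·m_0 + 8·m_1 + 2·m_2 = 6(Δ_1 - Δ_0) = 3
  2·m_1 + 8·m_2 + 2·m_3 = 6(Δ_2 - Δ_1) = 36
Clamped end conditions give two more equations: 2h_0·m_0 + h_0·m_1 = 6(Δ_0 - S'(0)) = -27 and h_2·m_2 + 2h_2·m_3 = 6(S'(6) - Δ_2) = 18.
Hence m_0 = -223/30, m_1 = 41/30, m_2 = 52/15, m_3 = 83/30.
On [4, 6], S'(x) = b_2 + 2c_2·(x - 4) + 3d_2·(x - 4)² with b_2 = Δ_2 - h_2(2m_2 + m_3)/6 = -7/30, c_2 = m_2/2 = 26/15, d_2 = (m_3 - m_2)/(6h_2) = -7/120. So S'(4) = -7/30.

-0.2333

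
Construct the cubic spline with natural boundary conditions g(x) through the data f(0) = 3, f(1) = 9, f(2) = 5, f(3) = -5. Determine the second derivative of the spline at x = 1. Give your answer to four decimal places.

-13.6000

Write M_i for g''(x_i). With h_i = 1, 1, 1 and divided differences Δ_i = 6, -4, -10, the continuity of g' gives the tridiagonal system
  1·M_0 + 4·M_1 + 1·M_2 = 6(Δ_1 - Δ_0) = -60
  1·M_1 + 4·M_2 + 1·M_3 = 6(Δ_2 - Δ_1) = -36
Natural end conditions: M_0 = M_3 = 0.
Hence M_0 = 0, M_1 = -68/5, M_2 = -28/5, M_3 = 0.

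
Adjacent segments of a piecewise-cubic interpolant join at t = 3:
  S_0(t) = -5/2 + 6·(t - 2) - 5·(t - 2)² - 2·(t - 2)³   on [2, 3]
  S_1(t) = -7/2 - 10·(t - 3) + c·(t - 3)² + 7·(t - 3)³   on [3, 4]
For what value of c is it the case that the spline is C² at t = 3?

S_0''(t) = -10 - 12·(t - 2), so S_0''(3) = -22. On the right, S_1''(3) = 2c, so c = -11.

-11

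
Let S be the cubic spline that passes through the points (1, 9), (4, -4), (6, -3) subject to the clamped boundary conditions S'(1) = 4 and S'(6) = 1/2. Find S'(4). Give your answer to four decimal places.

-3.1000

With σ_i denoting the second derivative at x_i, h_i = 3, 2, and Δ_i = (y_(i+1) − y_i)/h_i = -13/3, 1/2:
  3·σ_0 + 10·σ_1 + 2·σ_2 = 6(Δ_1 - Δ_0) = 29
Clamped end conditions give two more equations: 2h_0·σ_0 + h_0·σ_1 = 6(Δ_0 - S'(1)) = -50 and h_1·σ_1 + 2h_1·σ_2 = 6(S'(6) - Δ_1) = 0.
Solving: σ_0 = -179/15, σ_1 = 36/5, σ_2 = -18/5.
On [4, 6], S'(x) = b_1 + 2c_1·(x - 4) + 3d_1·(x - 4)² with b_1 = Δ_1 - h_1(2σ_1 + σ_2)/6 = -31/10, c_1 = σ_1/2 = 18/5, d_1 = (σ_2 - σ_1)/(6h_1) = -9/10. So S'(4) = -31/10.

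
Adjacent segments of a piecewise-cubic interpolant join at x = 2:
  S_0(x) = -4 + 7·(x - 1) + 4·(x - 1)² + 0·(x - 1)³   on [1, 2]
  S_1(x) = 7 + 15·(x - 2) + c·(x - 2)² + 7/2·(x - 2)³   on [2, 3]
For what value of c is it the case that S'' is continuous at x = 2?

4

S_0''(x) = 8 + 0·(x - 1), so S_0''(2) = 8. On the right, S_1''(2) = 2c, so c = 4.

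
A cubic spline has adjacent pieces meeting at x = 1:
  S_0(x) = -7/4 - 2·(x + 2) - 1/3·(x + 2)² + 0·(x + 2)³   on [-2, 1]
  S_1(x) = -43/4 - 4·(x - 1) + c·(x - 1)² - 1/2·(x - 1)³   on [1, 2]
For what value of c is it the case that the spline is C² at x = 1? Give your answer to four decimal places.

S_0''(x) = -2/3 + 0·(x + 2), so S_0''(1) = -2/3. On the right, S_1''(1) = 2c, so c = -1/3.

-0.3333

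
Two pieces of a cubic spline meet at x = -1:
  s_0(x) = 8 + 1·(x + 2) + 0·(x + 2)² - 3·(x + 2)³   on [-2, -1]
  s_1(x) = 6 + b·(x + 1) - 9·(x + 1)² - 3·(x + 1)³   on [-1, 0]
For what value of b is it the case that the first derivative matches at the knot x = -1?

-8

s_0'(x) = 1 + 0·(x + 2) - 9·(x + 2)², so s_0'(-1) = -8. On the right, s_1'(-1) = b, so b = -8.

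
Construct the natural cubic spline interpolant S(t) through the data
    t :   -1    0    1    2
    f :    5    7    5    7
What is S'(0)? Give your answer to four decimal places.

-0.6667

Put M_i = S'' at the i-th knot. Here h = (1, 1, 1) and Δ = (2, -2, 2), so the interior equations h_(i-1)·M_(i-1) + 2(h_(i-1)+h_i)·M_i + h_i·M_(i+1) = 6(Δ_i − Δ_(i-1)) read
  1·M_0 + 4·M_1 + 1·M_2 = 6(Δ_1 - Δ_0) = -24
  1·M_1 + 4·M_2 + 1·M_3 = 6(Δ_2 - Δ_1) = 24
Natural end conditions: M_0 = M_3 = 0.
Solving the tridiagonal system: M_0 = 0, M_1 = -8, M_2 = 8, M_3 = 0.
On [0, 1], S'(t) = b_1 + 2c_1·t + 3d_1·t² with b_1 = Δ_1 - h_1(2M_1 + M_2)/6 = -2/3, c_1 = M_1/2 = -4, d_1 = (M_2 - M_1)/(6h_1) = 8/3. So S'(0) = -2/3.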